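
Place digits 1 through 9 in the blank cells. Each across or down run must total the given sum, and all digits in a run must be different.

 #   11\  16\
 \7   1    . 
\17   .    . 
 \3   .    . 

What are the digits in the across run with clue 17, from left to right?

8, 9

17 in 2 cells must be {8,9}; 3 in 2 cells must be {1,2}.
R1C2 = 7 − 1 = 6 completes the 7 across.
Given what's placed, R2C1 must be 8 to fit the 17 across and 11 down.
R2C2 = 17 − 8 = 9 completes the 17 across.
R3C1 = 11 − 9 = 2 completes the 11 down.
R3C2 = 3 − 2 = 1 completes the 3 across.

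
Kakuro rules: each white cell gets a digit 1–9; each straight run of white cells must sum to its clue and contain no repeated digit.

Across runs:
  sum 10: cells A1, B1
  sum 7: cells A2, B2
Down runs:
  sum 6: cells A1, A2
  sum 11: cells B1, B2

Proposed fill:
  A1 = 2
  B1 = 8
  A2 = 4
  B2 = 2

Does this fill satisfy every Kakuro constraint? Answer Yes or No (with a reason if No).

No — the across run A2–B2 sums to 6, not 7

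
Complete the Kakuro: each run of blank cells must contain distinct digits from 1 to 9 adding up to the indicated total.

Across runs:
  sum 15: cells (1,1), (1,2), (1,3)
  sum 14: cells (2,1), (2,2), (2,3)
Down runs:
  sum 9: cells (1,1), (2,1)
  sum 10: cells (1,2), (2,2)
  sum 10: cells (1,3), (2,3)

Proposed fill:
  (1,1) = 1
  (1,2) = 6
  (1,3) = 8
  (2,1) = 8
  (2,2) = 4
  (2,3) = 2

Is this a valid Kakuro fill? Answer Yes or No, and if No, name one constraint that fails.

Yes

Across: 1+6+8=15; 8+4+2=14. Down: 1+8=9; 6+4=10; 8+2=10. No digit repeats within any run.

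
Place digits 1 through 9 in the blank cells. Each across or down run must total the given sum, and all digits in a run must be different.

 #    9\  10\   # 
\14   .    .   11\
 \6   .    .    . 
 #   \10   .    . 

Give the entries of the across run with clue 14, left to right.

8, 6

6 in 3 cells must be {1,2,3}.
Nothing is forced directly, so branch on R1C2, whose candidates are 5 or 6. If R1C2 = 5: then R1C1 would have to be in {9} for the 14 across but in {1,2,3,4,5,6,7,8} for the 9 down — contradiction. So R1C2 = 6.
R1C1 = 14 − 6 = 8 completes the 14 across.
R2C1 = 9 − 8 = 1 completes the 9 down.
R2C2 = 3: the only remaining digit allowed by both the 6 across and the 10 down.
R2C3 = 6 − 4 = 2 completes the 6 across.
R3C2 = 10 − 9 = 1 completes the 10 down.
R3C3 = 10 − 1 = 9 completes the 10 across.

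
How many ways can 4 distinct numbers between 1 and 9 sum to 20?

4 distinct digits from 1–9 sum between 10 and 30.

12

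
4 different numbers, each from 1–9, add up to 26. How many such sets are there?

5

4 distinct digits from 1–9 sum between 10 and 30.
Enumerating: {2,7,8,9}, {3,6,8,9}, {4,5,8,9}, {4,6,7,9}, {5,6,7,8}.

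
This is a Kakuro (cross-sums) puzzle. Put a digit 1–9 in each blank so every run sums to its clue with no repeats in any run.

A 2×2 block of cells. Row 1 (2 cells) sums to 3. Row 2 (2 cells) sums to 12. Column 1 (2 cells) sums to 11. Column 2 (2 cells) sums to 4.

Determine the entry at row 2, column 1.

9

3 in 2 cells must be {1,2}; 4 in 2 cells must be {1,3}.
The 3 across and the 11 down share only 2, so (1,1) = 2.
(1,2) = 3 − 2 = 1 completes the 3 across.
(2,1) = 11 − 2 = 9 completes the 11 down.
(2,2) = 12 − 9 = 3 completes the 12 across.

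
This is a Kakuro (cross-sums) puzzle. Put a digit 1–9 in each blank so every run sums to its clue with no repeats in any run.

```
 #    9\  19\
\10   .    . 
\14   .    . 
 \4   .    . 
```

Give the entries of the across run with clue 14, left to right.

5, 9

4 in 2 cells must be {1,3}.
The 4 across and the 19 down share only 3, so R3C2 = 3.
Given what's placed, R2C2 must be 9 to fit the 14 across and 19 down.
R3C1 = 4 − 3 = 1 completes the 4 across.
R1C2 = 19 − 12 = 7 completes the 19 down.
R2C1 = 14 − 9 = 5 completes the 14 across.
R1C1 = 10 − 7 = 3 completes the 10 across.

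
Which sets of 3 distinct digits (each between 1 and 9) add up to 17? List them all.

3 distinct digits from 1–9 sum between 6 and 24.

{1,7,9}; {2,6,9}; {2,7,8}; {3,5,9}; {3,6,8}; {4,5,8}; {4,6,7}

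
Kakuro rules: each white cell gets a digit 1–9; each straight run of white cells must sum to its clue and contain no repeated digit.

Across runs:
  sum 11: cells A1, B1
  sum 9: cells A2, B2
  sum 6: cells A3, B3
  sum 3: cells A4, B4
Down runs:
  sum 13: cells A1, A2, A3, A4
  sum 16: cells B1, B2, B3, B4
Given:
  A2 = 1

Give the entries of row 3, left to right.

3 in 2 cells must be {1,2}.
B2 = 9 − 1 = 8 completes the 9 across.
Given what's placed, A4 must be 2 to fit the 3 across and 13 down.
B4 = 3 − 2 = 1 completes the 3 across.
A3 = 4: the only remaining digit allowed by both the 6 across and the 13 down.
B3 = 6 − 4 = 2 completes the 6 across.
A1 = 13 − 7 = 6 completes the 13 down.
B1 = 11 − 6 = 5 completes the 11 across.

4, 2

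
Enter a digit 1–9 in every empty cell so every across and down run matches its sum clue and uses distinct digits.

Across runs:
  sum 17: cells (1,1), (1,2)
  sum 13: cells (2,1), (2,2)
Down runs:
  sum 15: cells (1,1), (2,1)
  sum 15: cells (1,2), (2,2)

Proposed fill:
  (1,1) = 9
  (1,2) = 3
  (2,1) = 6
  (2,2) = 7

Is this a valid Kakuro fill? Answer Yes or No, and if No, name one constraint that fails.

No — the across run (1,1)–(1,2) sums to 12, not 17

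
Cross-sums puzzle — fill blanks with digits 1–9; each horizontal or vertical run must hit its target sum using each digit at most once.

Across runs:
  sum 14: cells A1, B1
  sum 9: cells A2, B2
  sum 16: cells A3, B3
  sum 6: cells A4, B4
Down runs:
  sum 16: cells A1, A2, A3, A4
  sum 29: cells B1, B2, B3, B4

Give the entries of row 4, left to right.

1 5

16 in 2 cells must be {7,9}; 29 in 4 cells must be {5,7,8,9}.
Only 5 fits B4 under both its across sum 6 and down sum 29.
A4 = 6 − 5 = 1 completes the 6 across.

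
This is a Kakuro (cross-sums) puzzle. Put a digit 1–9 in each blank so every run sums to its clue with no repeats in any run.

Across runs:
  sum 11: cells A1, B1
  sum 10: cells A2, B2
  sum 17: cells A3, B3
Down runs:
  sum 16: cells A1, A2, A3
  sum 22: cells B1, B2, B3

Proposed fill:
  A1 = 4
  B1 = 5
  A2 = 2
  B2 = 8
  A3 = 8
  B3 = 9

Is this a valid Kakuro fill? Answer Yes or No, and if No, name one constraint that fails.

No — the down run A1–A3 sums to 14, not 16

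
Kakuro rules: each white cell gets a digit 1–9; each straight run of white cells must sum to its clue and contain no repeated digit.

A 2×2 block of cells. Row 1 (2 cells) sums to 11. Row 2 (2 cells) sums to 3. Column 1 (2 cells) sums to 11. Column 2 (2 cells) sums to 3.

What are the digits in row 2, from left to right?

2, 1

3 in 2 cells must be {1,2}.
The 11 across and the 3 down share only 2, so (1,2) = 2.
The 3 across and the 11 down share only 2, so (2,1) = 2.
(2,2) = 3 − 2 = 1 completes the 3 across.
(1,1) = 11 − 2 = 9 completes the 11 across.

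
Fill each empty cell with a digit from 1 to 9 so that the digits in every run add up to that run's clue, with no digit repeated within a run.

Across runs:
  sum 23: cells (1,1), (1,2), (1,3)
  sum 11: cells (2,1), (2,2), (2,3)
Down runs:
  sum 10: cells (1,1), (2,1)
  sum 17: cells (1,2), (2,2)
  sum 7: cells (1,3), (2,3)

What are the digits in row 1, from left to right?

23 in 3 cells must be {6,8,9}; 17 in 2 cells must be {8,9}.
The 23 across and the 7 down share only 6, so (1,3) = 6.
The 11 across and the 17 down share only 8, so (2,2) = 8.
(2,3) = 7 − 6 = 1 completes the 7 down.
(1,2) = 17 − 8 = 9 completes the 17 down.
(2,1) = 11 − 9 = 2 completes the 11 across.
(1,1) = 23 − 15 = 8 completes the 23 across.

8 9 6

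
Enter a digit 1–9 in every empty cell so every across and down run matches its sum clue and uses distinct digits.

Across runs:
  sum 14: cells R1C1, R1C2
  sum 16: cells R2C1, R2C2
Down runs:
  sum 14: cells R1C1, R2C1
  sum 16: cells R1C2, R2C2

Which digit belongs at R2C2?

7

16 in 2 cells must be {7,9}.
The 14 across and the 16 down share only 9, so R1C2 = 9.
The 16 across and the 14 down share only 9, so R2C1 = 9.
R2C2 = 16 − 9 = 7 completes the 16 across.
R1C1 = 14 − 9 = 5 completes the 14 across.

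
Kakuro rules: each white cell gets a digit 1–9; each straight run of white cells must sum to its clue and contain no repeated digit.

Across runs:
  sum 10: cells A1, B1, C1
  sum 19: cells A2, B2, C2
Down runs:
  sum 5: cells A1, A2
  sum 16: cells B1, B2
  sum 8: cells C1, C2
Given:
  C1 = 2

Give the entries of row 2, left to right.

16 in 2 cells must be {7,9}.
B1 = 7: the only remaining digit allowed by both the 10 across and the 16 down.
B2 = 16 − 7 = 9 completes the 16 down.
C2 = 8 − 2 = 6 completes the 8 down.
A1 = 10 − 9 = 1 completes the 10 across.
A2 = 19 − 15 = 4 completes the 19 across.

4 9 6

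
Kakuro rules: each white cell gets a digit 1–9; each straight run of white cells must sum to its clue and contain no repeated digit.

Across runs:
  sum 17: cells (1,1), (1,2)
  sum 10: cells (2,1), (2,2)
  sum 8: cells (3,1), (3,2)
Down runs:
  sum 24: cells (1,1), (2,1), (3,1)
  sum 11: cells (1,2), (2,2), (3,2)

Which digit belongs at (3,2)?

1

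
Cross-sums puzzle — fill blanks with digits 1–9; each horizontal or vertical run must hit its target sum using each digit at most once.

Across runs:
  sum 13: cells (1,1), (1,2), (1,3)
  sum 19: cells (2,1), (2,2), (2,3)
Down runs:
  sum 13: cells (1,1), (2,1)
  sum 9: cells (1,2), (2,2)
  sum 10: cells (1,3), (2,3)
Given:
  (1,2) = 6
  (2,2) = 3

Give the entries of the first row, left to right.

4 6 3

Nothing is forced directly, so branch on (2,1), whose candidates are 7 or 9. If (2,1) = 7: then (1,1) would have to be in {2,3,4,5} for the 13 across but in {6} for the 13 down — contradiction. So (2,1) = 9.
(1,1) = 13 − 9 = 4 completes the 13 down.
(1,3) = 13 − 10 = 3 completes the 13 across.
(2,3) = 19 − 12 = 7 completes the 19 across.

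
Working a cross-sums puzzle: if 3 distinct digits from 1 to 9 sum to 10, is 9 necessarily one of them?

Counterexample: {1,2,7} sums to 10 without using 9.

No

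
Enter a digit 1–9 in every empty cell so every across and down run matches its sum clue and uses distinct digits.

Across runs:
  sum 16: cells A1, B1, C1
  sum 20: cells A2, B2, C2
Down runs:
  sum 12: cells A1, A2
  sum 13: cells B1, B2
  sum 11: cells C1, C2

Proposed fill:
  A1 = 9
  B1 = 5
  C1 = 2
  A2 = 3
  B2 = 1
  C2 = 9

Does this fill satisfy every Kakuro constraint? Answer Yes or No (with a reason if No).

No — the across run A2–C2 sums to 13, not 20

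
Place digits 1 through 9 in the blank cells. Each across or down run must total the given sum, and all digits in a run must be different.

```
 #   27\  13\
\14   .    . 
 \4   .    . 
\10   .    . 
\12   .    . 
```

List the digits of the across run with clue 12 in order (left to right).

8 4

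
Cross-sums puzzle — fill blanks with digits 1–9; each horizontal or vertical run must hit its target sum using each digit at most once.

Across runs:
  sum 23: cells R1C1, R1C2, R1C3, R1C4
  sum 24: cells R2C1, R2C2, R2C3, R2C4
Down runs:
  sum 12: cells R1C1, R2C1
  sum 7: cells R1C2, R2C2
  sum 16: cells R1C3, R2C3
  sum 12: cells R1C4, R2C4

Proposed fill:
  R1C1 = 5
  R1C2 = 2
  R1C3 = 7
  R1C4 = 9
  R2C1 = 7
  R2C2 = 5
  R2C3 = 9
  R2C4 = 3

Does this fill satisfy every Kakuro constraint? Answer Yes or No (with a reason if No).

Yes

Across: 5+2+7+9=23; 7+5+9+3=24. Down: 5+7=12; 2+5=7; 7+9=16; 9+3=12. No digit repeats within any run.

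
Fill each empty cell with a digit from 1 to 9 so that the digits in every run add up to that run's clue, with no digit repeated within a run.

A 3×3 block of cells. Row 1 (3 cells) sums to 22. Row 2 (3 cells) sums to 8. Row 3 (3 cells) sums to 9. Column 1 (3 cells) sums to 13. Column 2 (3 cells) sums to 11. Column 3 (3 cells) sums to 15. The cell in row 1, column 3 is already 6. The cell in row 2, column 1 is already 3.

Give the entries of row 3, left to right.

1 3 5

Given what's placed, (1,1) must be 9 to fit the 22 across and 13 down.
(1,2) = 22 − 15 = 7 completes the 22 across.
(2,2) = 1: the only remaining digit allowed by both the 8 across and the 11 down.
(2,3) = 8 − 4 = 4 completes the 8 across.
(3,1) = 13 − 12 = 1 completes the 13 down.
(3,2) = 11 − 8 = 3 completes the 11 down.
(3,3) = 9 − 4 = 5 completes the 9 across.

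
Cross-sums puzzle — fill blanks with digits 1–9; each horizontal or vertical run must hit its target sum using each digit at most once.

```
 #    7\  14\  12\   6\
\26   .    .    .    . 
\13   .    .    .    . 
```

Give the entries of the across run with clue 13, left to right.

3 5 4 1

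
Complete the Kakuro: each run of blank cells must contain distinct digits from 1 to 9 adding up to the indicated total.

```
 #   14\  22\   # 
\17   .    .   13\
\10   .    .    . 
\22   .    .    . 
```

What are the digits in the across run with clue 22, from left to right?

5, 8, 9

17 in 2 cells must be {8,9}.
Nothing is forced directly, so branch on R1C1, whose candidates are 8 or 9. If R1C1 = 9: that forces R1C2 = 8, R2C2 = 5, R2C3 = 4, after which R3C1 would have to be in {5,6,7,8,9} for the 22 across but in {1,2,3,4} for the 14 down — contradiction. So R1C1 = 8.
R1C2 = 17 − 8 = 9 completes the 17 across.
Given what's placed, R3C1 must be 5 to fit the 22 across and 14 down.
R3C2 = 8: the only remaining digit allowed by both the 22 across and the 22 down.
R3C3 = 22 − 13 = 9 completes the 22 across.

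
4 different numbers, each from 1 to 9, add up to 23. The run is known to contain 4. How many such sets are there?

3

4 distinct digits from 1–9 sum between 10 and 30.
Keeping only sets containing 4.
Enumerating: {2,4,8,9}, {3,4,7,9}, {4,5,6,8}.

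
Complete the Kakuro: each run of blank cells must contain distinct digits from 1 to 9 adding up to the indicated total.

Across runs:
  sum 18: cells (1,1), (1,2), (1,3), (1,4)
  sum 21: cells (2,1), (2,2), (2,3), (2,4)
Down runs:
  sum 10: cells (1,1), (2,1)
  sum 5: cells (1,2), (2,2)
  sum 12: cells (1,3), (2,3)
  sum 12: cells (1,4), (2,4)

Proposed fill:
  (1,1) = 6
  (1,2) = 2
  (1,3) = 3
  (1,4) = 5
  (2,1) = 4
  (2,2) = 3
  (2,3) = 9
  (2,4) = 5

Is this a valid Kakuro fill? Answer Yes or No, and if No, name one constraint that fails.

No — the across run (1,1)–(1,4) sums to 16, not 18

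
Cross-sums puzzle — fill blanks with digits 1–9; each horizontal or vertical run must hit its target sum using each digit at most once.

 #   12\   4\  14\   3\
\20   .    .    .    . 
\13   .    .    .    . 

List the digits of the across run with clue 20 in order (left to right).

4 in 2 cells must be {1,3}; 3 in 2 cells must be {1,2}.
Nothing is forced directly, so branch on R2C4, whose candidates are 1 or 2. If R2C4 = 2: that forces R1C4 = 1, R2C3 = 6, R1C2 = 3, after which R1C3 would have to be in {7,9} for the 20 across but in {8} for the 14 down — contradiction. So R2C4 = 1.
R1C4 = 3 − 1 = 2 completes the 3 down.
Given what's placed, R2C2 must be 3 to fit the 13 across and 4 down.
R2C3 = 5: the only remaining digit allowed by both the 13 across and the 14 down.
R1C2 = 4 − 3 = 1 completes the 4 down.
R1C3 = 14 − 5 = 9 completes the 14 down.
R2C1 = 13 − 9 = 4 completes the 13 across.
R1C1 = 20 − 12 = 8 completes the 20 across.

8 1 9 2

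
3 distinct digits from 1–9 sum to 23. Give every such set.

3 distinct digits from 1–9 sum between 6 and 24.
Only one set works: {6,8,9}.

{6,8,9}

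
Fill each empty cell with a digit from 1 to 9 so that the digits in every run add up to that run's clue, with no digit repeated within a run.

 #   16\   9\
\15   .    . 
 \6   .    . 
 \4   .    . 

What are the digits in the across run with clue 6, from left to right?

4 in 2 cells must be {1,3}.
The 15 across and the 9 down share only 6, so R1C2 = 6.
Given what's placed, R3C2 must be 1 to fit the 4 across and 9 down.
R1C1 = 15 − 6 = 9 completes the 15 across.
R2C2 = 9 − 7 = 2 completes the 9 down.
R3C1 = 4 − 1 = 3 completes the 4 across.
R2C1 = 6 − 2 = 4 completes the 6 across.

4, 2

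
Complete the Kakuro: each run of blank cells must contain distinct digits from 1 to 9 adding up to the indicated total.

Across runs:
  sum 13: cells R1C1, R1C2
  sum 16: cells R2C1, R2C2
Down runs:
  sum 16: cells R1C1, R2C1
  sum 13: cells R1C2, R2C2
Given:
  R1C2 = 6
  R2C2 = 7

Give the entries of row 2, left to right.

9 7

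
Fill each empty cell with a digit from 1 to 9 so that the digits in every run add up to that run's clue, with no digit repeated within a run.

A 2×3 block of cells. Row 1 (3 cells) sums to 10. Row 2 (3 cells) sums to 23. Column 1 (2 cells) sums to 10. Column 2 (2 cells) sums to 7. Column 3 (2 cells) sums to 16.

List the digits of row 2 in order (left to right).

8, 6, 9

23 in 3 cells must be {6,8,9}; 16 in 2 cells must be {7,9}.
The 10 across and the 16 down share only 7, so (1,3) = 7.
The 23 across and the 7 down share only 6, so (2,2) = 6.
(2,3) = 16 − 7 = 9 completes the 16 down.
(1,2) = 7 − 6 = 1 completes the 7 down.
(2,1) = 23 − 15 = 8 completes the 23 across.
(1,1) = 10 − 8 = 2 completes the 10 across.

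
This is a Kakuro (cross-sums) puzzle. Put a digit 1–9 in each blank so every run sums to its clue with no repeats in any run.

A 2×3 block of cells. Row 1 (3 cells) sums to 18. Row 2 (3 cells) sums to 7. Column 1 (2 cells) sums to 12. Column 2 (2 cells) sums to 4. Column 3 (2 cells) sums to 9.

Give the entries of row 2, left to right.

4 1 2

7 in 3 cells must be {1,2,4}; 4 in 2 cells must be {1,3}.
The 7 across and the 12 down share only 4, so (2,1) = 4.
Given what's placed, (2,2) must be 1 to fit the 7 across and 4 down.
(2,3) = 7 − 5 = 2 completes the 7 across.
(1,1) = 12 − 4 = 8 completes the 12 down.
(1,2) = 4 − 1 = 3 completes the 4 down.
(1,3) = 18 − 11 = 7 completes the 18 across.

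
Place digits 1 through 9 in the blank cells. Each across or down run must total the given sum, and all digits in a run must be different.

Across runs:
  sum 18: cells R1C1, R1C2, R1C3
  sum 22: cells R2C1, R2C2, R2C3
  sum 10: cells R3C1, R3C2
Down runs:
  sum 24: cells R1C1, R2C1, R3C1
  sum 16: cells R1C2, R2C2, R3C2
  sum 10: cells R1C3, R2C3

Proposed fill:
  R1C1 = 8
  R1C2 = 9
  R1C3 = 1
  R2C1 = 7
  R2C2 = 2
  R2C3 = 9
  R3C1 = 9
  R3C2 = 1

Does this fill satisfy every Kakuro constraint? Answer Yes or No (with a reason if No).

No — the across run R2C1–R2C3 sums to 18, not 22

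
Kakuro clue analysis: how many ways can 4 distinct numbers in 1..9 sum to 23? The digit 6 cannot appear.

4 distinct digits from 1–9 sum between 10 and 30.
Dropping sets that contain 6.
Enumerating: {1,5,8,9}, {2,4,8,9}, {2,5,7,9}, {3,4,7,9}, {3,5,7,8}.

5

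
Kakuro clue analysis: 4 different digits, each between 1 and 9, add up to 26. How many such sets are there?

5

4 distinct digits from 1–9 sum between 10 and 30.
Enumerating: {2,7,8,9}, {3,6,8,9}, {4,5,8,9}, {4,6,7,9}, {5,6,7,8}.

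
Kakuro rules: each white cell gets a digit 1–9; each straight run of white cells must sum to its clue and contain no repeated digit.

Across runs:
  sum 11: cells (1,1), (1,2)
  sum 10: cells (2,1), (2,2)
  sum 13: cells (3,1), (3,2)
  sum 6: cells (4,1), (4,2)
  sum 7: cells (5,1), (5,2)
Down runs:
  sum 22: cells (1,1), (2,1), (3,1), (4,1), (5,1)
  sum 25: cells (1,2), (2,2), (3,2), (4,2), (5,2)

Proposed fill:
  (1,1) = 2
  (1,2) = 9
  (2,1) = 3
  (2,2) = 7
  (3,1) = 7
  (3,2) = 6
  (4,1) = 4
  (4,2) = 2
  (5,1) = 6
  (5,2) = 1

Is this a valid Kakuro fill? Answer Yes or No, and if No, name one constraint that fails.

Yes

Across: 2+9=11; 3+7=10; 7+6=13; 4+2=6; 6+1=7. Down: 2+3+7+4+6=22; 9+7+6+2+1=25. No digit repeats within any run.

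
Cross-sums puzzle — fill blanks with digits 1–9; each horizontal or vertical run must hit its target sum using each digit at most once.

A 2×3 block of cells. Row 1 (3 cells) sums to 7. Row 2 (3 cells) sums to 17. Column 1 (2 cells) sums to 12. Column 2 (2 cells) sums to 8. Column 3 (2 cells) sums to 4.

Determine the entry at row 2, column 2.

6

7 in 3 cells must be {1,2,4}; 4 in 2 cells must be {1,3}.
The 7 across and the 12 down share only 4, so (1,1) = 4.
Given what's placed, (1,3) must be 1 to fit the 7 across and 4 down.
(2,1) = 12 − 4 = 8 completes the 12 down.
(2,3) = 4 − 1 = 3 completes the 4 down.
(1,2) = 7 − 5 = 2 completes the 7 across.
(2,2) = 17 − 11 = 6 completes the 17 across.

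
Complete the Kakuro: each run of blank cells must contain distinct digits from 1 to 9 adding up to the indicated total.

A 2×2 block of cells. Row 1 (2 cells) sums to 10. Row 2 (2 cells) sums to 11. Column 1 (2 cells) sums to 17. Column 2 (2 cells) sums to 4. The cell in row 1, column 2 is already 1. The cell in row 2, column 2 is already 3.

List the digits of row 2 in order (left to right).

8 3

17 in 2 cells must be {8,9}; 4 in 2 cells must be {1,3}.
(1,1) = 10 − 1 = 9 completes the 10 across.
(2,1) = 11 − 3 = 8 completes the 11 across.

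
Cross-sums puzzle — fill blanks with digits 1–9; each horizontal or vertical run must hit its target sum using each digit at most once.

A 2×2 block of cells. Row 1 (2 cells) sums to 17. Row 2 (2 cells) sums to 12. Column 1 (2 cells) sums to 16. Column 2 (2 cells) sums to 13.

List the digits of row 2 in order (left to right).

7, 5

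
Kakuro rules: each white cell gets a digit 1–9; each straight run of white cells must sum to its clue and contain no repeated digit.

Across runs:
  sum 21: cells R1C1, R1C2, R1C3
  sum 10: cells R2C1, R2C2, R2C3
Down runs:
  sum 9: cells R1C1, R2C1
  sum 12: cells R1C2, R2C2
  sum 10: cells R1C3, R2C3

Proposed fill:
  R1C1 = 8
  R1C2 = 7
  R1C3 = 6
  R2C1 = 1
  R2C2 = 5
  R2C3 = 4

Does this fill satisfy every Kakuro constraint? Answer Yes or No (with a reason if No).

Yes

Across: 8+7+6=21; 1+5+4=10. Down: 8+1=9; 7+5=12; 6+4=10. No digit repeats within any run.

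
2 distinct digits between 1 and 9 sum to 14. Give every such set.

2 distinct digits from 1–9 sum between 3 and 17.

{5,9}; {6,8}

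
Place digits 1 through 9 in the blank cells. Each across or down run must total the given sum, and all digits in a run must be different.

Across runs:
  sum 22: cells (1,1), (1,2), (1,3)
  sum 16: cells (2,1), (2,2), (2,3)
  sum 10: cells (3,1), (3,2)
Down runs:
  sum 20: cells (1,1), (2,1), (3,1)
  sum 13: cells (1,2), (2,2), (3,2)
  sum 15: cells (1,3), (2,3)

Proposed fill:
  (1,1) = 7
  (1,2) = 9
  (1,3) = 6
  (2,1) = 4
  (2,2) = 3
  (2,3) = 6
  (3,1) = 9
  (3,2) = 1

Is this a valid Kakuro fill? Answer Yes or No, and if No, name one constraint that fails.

No — the across run (2,1)–(2,3) sums to 13, not 16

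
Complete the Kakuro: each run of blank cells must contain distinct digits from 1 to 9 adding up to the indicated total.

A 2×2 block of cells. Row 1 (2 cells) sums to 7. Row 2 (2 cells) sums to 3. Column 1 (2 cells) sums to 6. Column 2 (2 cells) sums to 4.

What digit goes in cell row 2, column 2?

1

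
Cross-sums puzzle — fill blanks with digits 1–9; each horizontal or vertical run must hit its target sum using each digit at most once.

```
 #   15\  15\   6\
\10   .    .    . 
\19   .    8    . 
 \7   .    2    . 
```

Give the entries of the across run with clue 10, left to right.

2 5 3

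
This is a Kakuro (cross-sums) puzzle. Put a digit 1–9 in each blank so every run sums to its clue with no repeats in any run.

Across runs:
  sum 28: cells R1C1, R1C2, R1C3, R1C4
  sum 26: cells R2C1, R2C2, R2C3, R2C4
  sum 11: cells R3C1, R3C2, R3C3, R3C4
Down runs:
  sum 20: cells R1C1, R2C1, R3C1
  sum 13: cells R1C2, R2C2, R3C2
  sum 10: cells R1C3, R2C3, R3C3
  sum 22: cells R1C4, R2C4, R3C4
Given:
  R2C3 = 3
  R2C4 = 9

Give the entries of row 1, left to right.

9 5 6 8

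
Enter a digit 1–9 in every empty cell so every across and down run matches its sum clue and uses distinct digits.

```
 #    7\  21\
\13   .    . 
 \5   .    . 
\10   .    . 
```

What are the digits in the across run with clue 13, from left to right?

4, 9

7 in 3 cells must be {1,2,4}.
The 13 across and the 7 down share only 4, so R1C1 = 4.
R1C2 = 13 − 4 = 9 completes the 13 across.
Given what's placed, R2C2 must be 4 to fit the 5 across and 21 down.
R3C2 = 21 − 13 = 8 completes the 21 down.
R2C1 = 5 − 4 = 1 completes the 5 across.
R3C1 = 10 − 8 = 2 completes the 10 across.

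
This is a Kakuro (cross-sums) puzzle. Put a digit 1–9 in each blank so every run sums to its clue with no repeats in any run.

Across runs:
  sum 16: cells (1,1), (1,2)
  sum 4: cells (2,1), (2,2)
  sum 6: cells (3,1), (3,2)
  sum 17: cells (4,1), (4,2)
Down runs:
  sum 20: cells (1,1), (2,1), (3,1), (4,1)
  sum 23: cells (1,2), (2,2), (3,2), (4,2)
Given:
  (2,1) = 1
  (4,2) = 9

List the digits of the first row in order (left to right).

9 7

16 in 2 cells must be {7,9}; 4 in 2 cells must be {1,3}; 17 in 2 cells must be {8,9}.
(1,2) = 7: the only remaining digit allowed by both the 16 across and the 23 down.
(2,2) = 4 − 1 = 3 completes the 4 across.
(3,2) = 23 − 19 = 4 completes the 23 down.
(4,1) = 17 − 9 = 8 completes the 17 across.
(1,1) = 16 − 7 = 9 completes the 16 across.
(3,1) = 6 − 4 = 2 completes the 6 across.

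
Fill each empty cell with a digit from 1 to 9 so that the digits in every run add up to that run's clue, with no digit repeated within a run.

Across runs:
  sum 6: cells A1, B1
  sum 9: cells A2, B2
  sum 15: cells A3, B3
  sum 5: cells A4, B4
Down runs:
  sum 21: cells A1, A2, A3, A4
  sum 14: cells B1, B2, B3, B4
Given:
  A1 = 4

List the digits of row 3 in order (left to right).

B1 = 6 − 4 = 2 completes the 6 across.
No cell is forced outright now. A4 can only be 1 or 2 or 3 (the digits allowed by both its 5 across and its 21 down). If A4 = 1: that forces A2 = 7, after which B2 would have to be in {2} for the 9 across but in {1,3,4,5,6,7,8} for the 14 down — contradiction. If A4 = 3: then B4 would have to be in {2} for the 5 across but in {1,3,4,5,6,7,8} for the 14 down — contradiction. So A4 = 2.
B4 = 5 − 2 = 3 completes the 5 across.
Given what's placed, B3 must be 8 to fit the 15 across and 14 down.
B2 = 14 − 13 = 1 completes the 14 down.
A3 = 15 − 8 = 7 completes the 15 across.
A2 = 9 − 1 = 8 completes the 9 across.

7 8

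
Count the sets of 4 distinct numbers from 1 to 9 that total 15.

6

4 distinct digits from 1–9 sum between 10 and 30.
Enumerating: {1,2,3,9}, {1,2,4,8}, {1,2,5,7}, {1,3,4,7}, {1,3,5,6}, {2,3,4,6}.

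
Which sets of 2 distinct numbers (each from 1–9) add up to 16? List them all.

{7,9}

2 distinct digits from 1–9 sum between 3 and 17.
Only one set works: {7,9}.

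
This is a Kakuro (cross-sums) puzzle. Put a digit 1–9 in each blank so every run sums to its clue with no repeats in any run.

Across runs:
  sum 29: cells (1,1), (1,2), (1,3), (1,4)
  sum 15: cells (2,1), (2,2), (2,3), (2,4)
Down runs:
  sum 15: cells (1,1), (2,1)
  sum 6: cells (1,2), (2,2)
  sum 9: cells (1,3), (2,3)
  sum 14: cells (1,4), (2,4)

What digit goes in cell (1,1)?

29 in 4 cells must be {5,7,8,9}.
Only 5 fits (1,2) under both its across sum 29 and down sum 6.
(2,2) = 6 − 5 = 1 completes the 6 down.
Nothing is forced directly, so branch on (1,3), whose candidates are 7 or 8. If (1,3) = 8: that forces (1,4) = 9, after which (2,3) would have to be in {2,3,4,5,6,7,8,9} for the 15 across but in {1} for the 9 down — contradiction. So (1,3) = 7.
(2,3) = 9 − 7 = 2 completes the 9 down.
No cell is forced outright now. (1,1) can only be 8 or 9 (the digits allowed by both its 29 across and its 15 down). If (1,1) = 9: that forces (1,4) = 8, after which (2,1) would have to be in {3,4,5,7,8,9} for the 15 across but in {6} for the 15 down — contradiction. So (1,1) = 8.

8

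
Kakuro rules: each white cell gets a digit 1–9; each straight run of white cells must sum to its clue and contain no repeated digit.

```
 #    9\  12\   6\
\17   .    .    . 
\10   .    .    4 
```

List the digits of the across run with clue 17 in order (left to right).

8, 7, 2

R1C3 = 6 − 4 = 2 completes the 6 down.
Given what's placed, R2C2 must be 5 to fit the 10 across and 12 down.
R1C2 = 12 − 5 = 7 completes the 12 down.
R2C1 = 10 − 9 = 1 completes the 10 across.
R1C1 = 17 − 9 = 8 completes the 17 across.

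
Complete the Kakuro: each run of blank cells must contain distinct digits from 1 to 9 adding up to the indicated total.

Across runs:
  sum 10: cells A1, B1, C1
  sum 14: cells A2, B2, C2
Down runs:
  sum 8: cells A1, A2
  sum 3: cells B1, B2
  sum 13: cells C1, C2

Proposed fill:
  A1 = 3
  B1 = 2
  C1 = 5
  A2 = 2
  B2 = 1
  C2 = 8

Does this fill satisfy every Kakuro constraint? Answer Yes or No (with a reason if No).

No — the down run A1–A2 sums to 5, not 8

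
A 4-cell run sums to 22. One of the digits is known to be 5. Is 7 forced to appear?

Counterexample: {2,5,6,9} sums to 22 under that restriction without using 7.

No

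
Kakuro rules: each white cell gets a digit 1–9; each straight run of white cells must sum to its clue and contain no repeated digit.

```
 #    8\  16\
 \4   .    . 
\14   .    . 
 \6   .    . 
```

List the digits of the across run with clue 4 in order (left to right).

1 3

4 in 2 cells must be {1,3}.
The 14 across and the 8 down share only 5, so R2C1 = 5.
R2C2 = 14 − 5 = 9 completes the 14 across.
Given what's placed, R1C1 must be 1 to fit the 4 across and 8 down.
R1C2 = 4 − 1 = 3 completes the 4 across.
R3C1 = 8 − 6 = 2 completes the 8 down.
R3C2 = 6 − 2 = 4 completes the 6 across.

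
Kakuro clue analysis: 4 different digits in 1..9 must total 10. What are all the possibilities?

{1,2,3,4}

4 distinct digits from 1–9 sum between 10 and 30.
Only one set works: {1,2,3,4}.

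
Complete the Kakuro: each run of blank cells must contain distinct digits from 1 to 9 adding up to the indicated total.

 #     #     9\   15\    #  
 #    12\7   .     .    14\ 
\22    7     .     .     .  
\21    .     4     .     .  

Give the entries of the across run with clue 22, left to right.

7 2 8 5

R3C1 = 12 − 7 = 5 completes the 12 down.
Given what's placed, R3C4 must be 9 to fit the 21 across and 14 down.
R2C4 = 14 − 9 = 5 completes the 14 down.
R3C3 = 21 − 18 = 3 completes the 21 across.
Given what's placed, R2C2 must be 2 to fit the 22 across and 9 down.
R2C3 = 22 − 14 = 8 completes the 22 across.
R1C2 = 9 − 6 = 3 completes the 9 down.
R1C3 = 7 − 3 = 4 completes the 7 across.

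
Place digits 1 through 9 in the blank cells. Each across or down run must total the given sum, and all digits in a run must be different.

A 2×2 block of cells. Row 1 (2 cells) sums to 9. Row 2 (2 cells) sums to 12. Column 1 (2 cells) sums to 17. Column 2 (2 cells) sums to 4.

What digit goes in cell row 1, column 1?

8

17 in 2 cells must be {8,9}; 4 in 2 cells must be {1,3}.
The 9 across and the 17 down share only 8, so (1,1) = 8.
(1,2) = 9 − 8 = 1 completes the 9 across.
(2,1) = 17 − 8 = 9 completes the 17 down.
(2,2) = 12 − 9 = 3 completes the 12 across.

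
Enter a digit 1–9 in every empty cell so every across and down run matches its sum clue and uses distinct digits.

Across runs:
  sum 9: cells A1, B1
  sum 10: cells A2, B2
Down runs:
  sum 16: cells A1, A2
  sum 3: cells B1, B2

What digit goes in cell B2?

1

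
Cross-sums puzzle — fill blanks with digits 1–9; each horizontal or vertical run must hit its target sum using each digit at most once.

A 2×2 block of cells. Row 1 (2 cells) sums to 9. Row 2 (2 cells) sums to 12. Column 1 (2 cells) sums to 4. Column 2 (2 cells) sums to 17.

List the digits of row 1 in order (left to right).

4 in 2 cells must be {1,3}; 17 in 2 cells must be {8,9}.
The 9 across and the 17 down share only 8, so (1,2) = 8.
The 12 across and the 4 down share only 3, so (2,1) = 3.
(2,2) = 12 − 3 = 9 completes the 12 across.
(1,1) = 9 − 8 = 1 completes the 9 across.

1, 8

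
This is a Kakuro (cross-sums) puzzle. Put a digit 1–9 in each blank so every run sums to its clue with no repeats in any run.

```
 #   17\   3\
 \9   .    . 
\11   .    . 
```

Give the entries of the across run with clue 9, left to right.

8, 1

17 in 2 cells must be {8,9}; 3 in 2 cells must be {1,2}.
The 9 across and the 17 down share only 8, so R1C1 = 8.
R1C2 = 9 − 8 = 1 completes the 9 across.
R2C1 = 17 − 8 = 9 completes the 17 down.
R2C2 = 11 − 9 = 2 completes the 11 across.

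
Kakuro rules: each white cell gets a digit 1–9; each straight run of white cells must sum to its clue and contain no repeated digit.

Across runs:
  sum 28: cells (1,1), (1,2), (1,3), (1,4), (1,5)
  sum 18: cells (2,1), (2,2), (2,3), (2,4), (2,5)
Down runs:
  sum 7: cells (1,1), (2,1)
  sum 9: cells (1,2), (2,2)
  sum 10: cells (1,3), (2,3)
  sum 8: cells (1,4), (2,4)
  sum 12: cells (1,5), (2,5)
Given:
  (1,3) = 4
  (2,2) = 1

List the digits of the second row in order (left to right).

(1,2) = 9 − 1 = 8 completes the 9 down.
(2,3) = 10 − 4 = 6 completes the 10 down.
Nothing is forced directly, so branch on (2,5), whose candidates are 4 or 5. If (2,5) = 4: then (1,5) would have to be in {1,2,3,5,6,7,9} for the 28 across but in {8} for the 12 down — contradiction. So (2,5) = 5.
(1,5) = 12 − 5 = 7 completes the 12 down.
Given what's placed, (2,4) must be 2 to fit the 18 across and 8 down.
(1,4) = 8 − 2 = 6 completes the 8 down.
(2,1) = 18 − 14 = 4 completes the 18 across.
(1,1) = 28 − 25 = 3 completes the 28 across.

4 1 6 2 5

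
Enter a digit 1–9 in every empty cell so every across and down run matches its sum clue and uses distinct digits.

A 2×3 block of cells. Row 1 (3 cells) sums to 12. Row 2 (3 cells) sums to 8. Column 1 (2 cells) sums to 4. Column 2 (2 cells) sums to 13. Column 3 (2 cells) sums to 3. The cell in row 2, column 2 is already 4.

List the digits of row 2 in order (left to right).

3 4 1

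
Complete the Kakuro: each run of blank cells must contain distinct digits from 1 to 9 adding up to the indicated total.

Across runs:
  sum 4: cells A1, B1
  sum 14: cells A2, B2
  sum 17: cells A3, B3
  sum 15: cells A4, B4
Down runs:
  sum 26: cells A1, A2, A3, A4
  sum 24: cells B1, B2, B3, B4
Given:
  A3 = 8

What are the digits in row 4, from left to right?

4 in 2 cells must be {1,3}; 17 in 2 cells must be {8,9}.
Given what's placed, A1 must be 3 to fit the 4 across and 26 down.
B1 = 4 − 3 = 1 completes the 4 across.
B3 = 17 − 8 = 9 completes the 17 across.
No cell is forced outright now. A2 can only be 6 or 9 (the digits allowed by both its 14 across and its 26 down). If A2 = 9: then B2 would have to be in {5} for the 14 across but in {6,8} for the 24 down — contradiction. So A2 = 6.
B2 = 14 − 6 = 8 completes the 14 across.
A4 = 26 − 17 = 9 completes the 26 down.
B4 = 15 − 9 = 6 completes the 15 across.

9 6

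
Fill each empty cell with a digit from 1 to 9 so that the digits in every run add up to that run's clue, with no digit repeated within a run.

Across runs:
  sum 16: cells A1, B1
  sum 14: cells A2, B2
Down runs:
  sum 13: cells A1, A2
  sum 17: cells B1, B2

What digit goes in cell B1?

16 in 2 cells must be {7,9}; 17 in 2 cells must be {8,9}.
The 16 across and the 17 down share only 9, so B1 = 9.
B2 = 17 − 9 = 8 completes the 17 down.
A1 = 16 − 9 = 7 completes the 16 across.
A2 = 14 − 8 = 6 completes the 14 across.

9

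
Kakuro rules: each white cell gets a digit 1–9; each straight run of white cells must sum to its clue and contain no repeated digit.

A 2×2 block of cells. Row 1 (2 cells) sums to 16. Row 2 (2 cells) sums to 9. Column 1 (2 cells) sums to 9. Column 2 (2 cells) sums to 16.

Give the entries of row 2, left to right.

2, 7

16 in 2 cells must be {7,9}.
The 16 across and the 9 down share only 7, so (1,1) = 7.
(1,2) = 16 − 7 = 9 completes the 16 across.
(2,1) = 9 − 7 = 2 completes the 9 down.
(2,2) = 9 − 2 = 7 completes the 9 across.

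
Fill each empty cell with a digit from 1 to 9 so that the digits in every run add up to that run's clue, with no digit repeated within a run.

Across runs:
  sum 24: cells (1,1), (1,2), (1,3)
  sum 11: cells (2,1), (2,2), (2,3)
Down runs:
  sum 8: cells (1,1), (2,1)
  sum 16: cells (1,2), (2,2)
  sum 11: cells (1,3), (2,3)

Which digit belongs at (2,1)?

1

24 in 3 cells must be {7,8,9}; 16 in 2 cells must be {7,9}.
The 24 across and the 8 down share only 7, so (1,1) = 7.
Given what's placed, (1,2) must be 9 to fit the 24 across and 16 down.
(1,3) = 24 − 16 = 8 completes the 24 across.
(2,1) = 8 − 7 = 1 completes the 8 down.
(2,2) = 16 − 9 = 7 completes the 16 down.
(2,3) = 11 − 8 = 3 completes the 11 across.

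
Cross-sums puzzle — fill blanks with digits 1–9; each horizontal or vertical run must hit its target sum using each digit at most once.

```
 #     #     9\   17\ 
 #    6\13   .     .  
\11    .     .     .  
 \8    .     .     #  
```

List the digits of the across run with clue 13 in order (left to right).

4, 9

17 in 2 cells must be {8,9}.
The 11 across and the 17 down share only 8, so R2C3 = 8.
R1C3 = 17 − 8 = 9 completes the 17 down.
R1C2 = 13 − 9 = 4 completes the 13 across.
R2C2 = 2: the only remaining digit allowed by both the 11 across and the 9 down.
R3C2 = 9 − 6 = 3 completes the 9 down.
R2C1 = 11 − 10 = 1 completes the 11 across.
R3C1 = 8 − 3 = 5 completes the 8 across.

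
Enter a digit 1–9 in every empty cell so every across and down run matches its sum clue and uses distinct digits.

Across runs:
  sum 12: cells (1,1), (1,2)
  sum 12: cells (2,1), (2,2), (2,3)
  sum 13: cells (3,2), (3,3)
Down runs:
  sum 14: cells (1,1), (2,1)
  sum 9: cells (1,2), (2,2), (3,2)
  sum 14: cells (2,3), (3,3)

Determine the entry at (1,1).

Nothing is forced directly, so branch on (1,1), whose candidates are 5 or 8 or 9. If (1,1) = 5: then (1,2) would have to be in {7} for the 12 across but in {1,2,3,4,5,6} for the 9 down — contradiction. If (1,1) = 8: that forces (1,2) = 4, (2,1) = 6, (2,2) = 2, after which (2,3) would have to be in {4} for the 12 across but in {5,6,8,9} for the 14 down — contradiction. So (1,1) = 9.
(1,2) = 12 − 9 = 3 completes the 12 across.
(2,1) = 14 − 9 = 5 completes the 14 down.
(2,3) = 6: the only remaining digit allowed by both the 12 across and the 14 down.
(3,3) = 14 − 6 = 8 completes the 14 down.
(2,2) = 12 − 11 = 1 completes the 12 across.
(3,2) = 13 − 8 = 5 completes the 13 across.

9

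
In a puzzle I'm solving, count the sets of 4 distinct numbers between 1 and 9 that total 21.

11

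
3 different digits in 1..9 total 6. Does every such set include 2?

Yes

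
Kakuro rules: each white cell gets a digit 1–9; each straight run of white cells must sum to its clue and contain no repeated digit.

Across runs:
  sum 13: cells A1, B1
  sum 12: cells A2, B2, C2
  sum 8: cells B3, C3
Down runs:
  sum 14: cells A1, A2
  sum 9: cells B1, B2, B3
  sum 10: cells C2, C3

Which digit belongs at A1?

9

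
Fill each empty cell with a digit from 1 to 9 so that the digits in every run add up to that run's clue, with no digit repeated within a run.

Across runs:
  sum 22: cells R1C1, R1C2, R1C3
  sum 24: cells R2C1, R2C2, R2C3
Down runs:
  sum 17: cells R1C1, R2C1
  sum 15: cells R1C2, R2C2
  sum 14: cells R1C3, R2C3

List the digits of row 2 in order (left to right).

8 7 9

24 in 3 cells must be {7,8,9}; 17 in 2 cells must be {8,9}.
Nothing is forced directly, so branch on R1C1, whose candidates are 8 or 9. If R1C1 = 8: that forces R1C2 = 9, R1C3 = 5, R2C1 = 9, after which R2C2 would have to be in {7,8} for the 24 across but in {6} for the 15 down — contradiction. So R1C1 = 9.
R2C1 = 17 − 9 = 8 completes the 17 down.
Given what's placed, R2C3 must be 9 to fit the 24 across and 14 down.
R1C3 = 14 − 9 = 5 completes the 14 down.
R2C2 = 24 − 17 = 7 completes the 24 across.
R1C2 = 22 − 14 = 8 completes the 22 across.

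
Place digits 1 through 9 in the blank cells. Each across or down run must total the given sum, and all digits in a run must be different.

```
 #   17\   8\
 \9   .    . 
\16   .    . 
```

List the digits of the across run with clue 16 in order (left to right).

16 in 2 cells must be {7,9}; 17 in 2 cells must be {8,9}.
The 9 across and the 17 down share only 8, so R1C1 = 8.
R1C2 = 9 − 8 = 1 completes the 9 across.
R2C1 = 17 − 8 = 9 completes the 17 down.
R2C2 = 16 − 9 = 7 completes the 16 across.

9 7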